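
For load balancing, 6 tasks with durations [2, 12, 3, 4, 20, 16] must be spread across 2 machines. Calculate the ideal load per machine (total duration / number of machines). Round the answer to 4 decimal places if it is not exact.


Total processing time = 2 + 12 + 3 + 4 + 20 + 16 = 57
Number of machines = 2
Ideal balanced load = 57 / 2 = 28.5

28.5


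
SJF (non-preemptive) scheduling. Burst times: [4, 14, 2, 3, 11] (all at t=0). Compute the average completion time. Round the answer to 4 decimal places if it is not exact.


SJF order (ascending): [2, 3, 4, 11, 14]
Completion times:
  Job 1: burst=2, C=2
  Job 2: burst=3, C=5
  Job 3: burst=4, C=9
  Job 4: burst=11, C=20
  Job 5: burst=14, C=34
Average completion = 70/5 = 14.0

14.0


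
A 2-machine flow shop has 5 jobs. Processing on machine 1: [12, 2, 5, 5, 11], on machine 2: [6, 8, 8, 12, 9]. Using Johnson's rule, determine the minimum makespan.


Apply Johnson's rule:
  Group 1 (a <= b): [(2, 2, 8), (3, 5, 8), (4, 5, 12)]
  Group 2 (a > b): [(5, 11, 9), (1, 12, 6)]
Optimal job order: [2, 3, 4, 5, 1]
Schedule:
  Job 2: M1 done at 2, M2 done at 10
  Job 3: M1 done at 7, M2 done at 18
  Job 4: M1 done at 12, M2 done at 30
  Job 5: M1 done at 23, M2 done at 39
  Job 1: M1 done at 35, M2 done at 45
Makespan = 45

45


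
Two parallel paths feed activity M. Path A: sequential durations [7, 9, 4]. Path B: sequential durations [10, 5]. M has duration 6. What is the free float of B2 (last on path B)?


ES(B2) = sum of predecessors on chain B = 10
EF(B2) = ES + duration = 10 + 5 = 15
Successor of B2 is M. ES(M) = max(sum(A), sum(B)) = max(20, 15) = 20
Free float = ES(successor) - EF(current) = 20 - 15 = 5

5


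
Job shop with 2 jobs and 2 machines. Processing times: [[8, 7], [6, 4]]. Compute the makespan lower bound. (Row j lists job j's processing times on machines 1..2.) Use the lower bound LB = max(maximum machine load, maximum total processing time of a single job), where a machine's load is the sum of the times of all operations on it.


Machine loads:
  Machine 1: 8 + 6 = 14
  Machine 2: 7 + 4 = 11
Max machine load = 14
Job totals:
  Job 1: 15
  Job 2: 10
Max job total = 15
Lower bound = max(14, 15) = 15

15


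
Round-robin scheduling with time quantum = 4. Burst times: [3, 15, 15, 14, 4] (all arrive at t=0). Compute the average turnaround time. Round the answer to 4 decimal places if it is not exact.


Time quantum = 4
Execution trace:
  J1 runs 3 units, time = 3
  J2 runs 4 units, time = 7
  J3 runs 4 units, time = 11
  J4 runs 4 units, time = 15
  J5 runs 4 units, time = 19
  J2 runs 4 units, time = 23
  J3 runs 4 units, time = 27
  J4 runs 4 units, time = 31
  J2 runs 4 units, time = 35
  J3 runs 4 units, time = 39
  J4 runs 4 units, time = 43
  J2 runs 3 units, time = 46
  J3 runs 3 units, time = 49
  J4 runs 2 units, time = 51
Finish times: [3, 46, 49, 51, 19]
Average turnaround = 168/5 = 33.6

33.6


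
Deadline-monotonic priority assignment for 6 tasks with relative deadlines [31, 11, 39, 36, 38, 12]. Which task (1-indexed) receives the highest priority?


Sort tasks by relative deadline (ascending):
  Task 2: deadline = 11
  Task 6: deadline = 12
  Task 1: deadline = 31
  Task 4: deadline = 36
  Task 5: deadline = 38
  Task 3: deadline = 39
Priority order (highest first): [2, 6, 1, 4, 5, 3]
Highest priority task = 2

2


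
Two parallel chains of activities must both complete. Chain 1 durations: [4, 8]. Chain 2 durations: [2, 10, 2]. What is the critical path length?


Path A total = 4 + 8 = 12
Path B total = 2 + 10 + 2 = 14
Critical path = longest path = max(12, 14) = 14

14


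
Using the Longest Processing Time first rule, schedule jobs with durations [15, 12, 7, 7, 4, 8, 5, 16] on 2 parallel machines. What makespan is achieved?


Sort jobs in decreasing order (LPT): [16, 15, 12, 8, 7, 7, 5, 4]
Assign each job to the least loaded machine:
  Machine 1: jobs [16, 8, 7, 5], load = 36
  Machine 2: jobs [15, 12, 7, 4], load = 38
Makespan = max load = 38

38


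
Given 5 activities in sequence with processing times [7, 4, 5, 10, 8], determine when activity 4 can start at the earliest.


Activity 4 starts after activities 1 through 3 complete.
Predecessor durations: [7, 4, 5]
ES = 7 + 4 + 5 = 16

16


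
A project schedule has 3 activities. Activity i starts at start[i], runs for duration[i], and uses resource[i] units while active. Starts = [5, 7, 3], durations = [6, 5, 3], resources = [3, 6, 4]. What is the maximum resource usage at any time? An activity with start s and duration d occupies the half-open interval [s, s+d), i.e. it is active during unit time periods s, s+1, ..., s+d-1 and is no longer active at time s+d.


Each activity i is active on [start_i, start_i + duration_i).
Compute total resource usage per time slot:
  t=0: active resources = [], total = 0
  t=1: active resources = [], total = 0
  t=2: active resources = [], total = 0
  t=3: active resources = [4], total = 4
  t=4: active resources = [4], total = 4
  t=5: active resources = [3, 4], total = 7
  t=6: active resources = [3], total = 3
  t=7: active resources = [3, 6], total = 9
  t=8: active resources = [3, 6], total = 9
  t=9: active resources = [3, 6], total = 9
  t=10: active resources = [3, 6], total = 9
  t=11: active resources = [6], total = 6
Peak resource demand = 9

9


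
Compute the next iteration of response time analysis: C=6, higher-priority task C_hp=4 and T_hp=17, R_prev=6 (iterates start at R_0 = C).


R_next = C + ceil(R_prev / T_hp) * C_hp
ceil(6 / 17) = ceil(0.3529) = 1
Interference = 1 * 4 = 4
R_next = 6 + 4 = 10

10


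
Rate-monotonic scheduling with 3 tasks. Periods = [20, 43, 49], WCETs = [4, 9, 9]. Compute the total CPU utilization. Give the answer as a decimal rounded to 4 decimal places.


Compute individual utilizations (exact fractions):
  Task 1: C/T = 4/20 = 1/5 (approx. 0.2)
  Task 2: C/T = 9/43 (approx. 0.2093)
  Task 3: C/T = 9/49 (approx. 0.1837)
Total utilization U = 1/5 + 9/43 + 9/49 = 6247/10535
Rounded to 4 decimal places: U = 0.5930
RM (Liu & Layland) bound for 3 tasks = 0.779763; compare with U = 6247/10535 (approx. 0.592976)
U <= bound, so schedulable by RM sufficient condition.

0.5930


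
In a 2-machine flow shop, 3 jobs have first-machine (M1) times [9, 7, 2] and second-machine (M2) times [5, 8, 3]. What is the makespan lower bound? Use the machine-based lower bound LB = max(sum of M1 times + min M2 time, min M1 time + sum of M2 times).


LB1 = sum(M1 times) + min(M2 times) = 18 + 3 = 21
LB2 = min(M1 times) + sum(M2 times) = 2 + 16 = 18
Lower bound = max(LB1, LB2) = max(21, 18) = 21

21


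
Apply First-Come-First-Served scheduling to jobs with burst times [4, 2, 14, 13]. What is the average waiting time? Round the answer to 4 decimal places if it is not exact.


FCFS order (as given): [4, 2, 14, 13]
Waiting times:
  Job 1: wait = 0
  Job 2: wait = 4
  Job 3: wait = 6
  Job 4: wait = 20
Sum of waiting times = 30
Average waiting time = 30/4 = 7.5

7.5


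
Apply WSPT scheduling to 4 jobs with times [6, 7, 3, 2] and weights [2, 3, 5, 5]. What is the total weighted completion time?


Compute p/w ratios and sort ascending (WSPT): [(2, 5), (3, 5), (7, 3), (6, 2)]
Compute weighted completion times:
  Job (p=2,w=5): C=2, w*C=5*2=10
  Job (p=3,w=5): C=5, w*C=5*5=25
  Job (p=7,w=3): C=12, w*C=3*12=36
  Job (p=6,w=2): C=18, w*C=2*18=36
Total weighted completion time = 107

107


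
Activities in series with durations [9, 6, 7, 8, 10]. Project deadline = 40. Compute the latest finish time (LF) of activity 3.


LF(activity 3) = deadline - sum of successor durations
Successors: activities 4 through 5 with durations [8, 10]
Sum of successor durations = 18
LF = 40 - 18 = 22

22


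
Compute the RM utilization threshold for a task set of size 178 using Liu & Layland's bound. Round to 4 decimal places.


Compute 2^(1/178) = 1.0039016771
Subtract 1: 1.0039016771 - 1 = 0.0039016771
Multiply by n: 178 * 0.0039016771 = 0.6944985238
Round to 4 dp: 0.6945

0.6945


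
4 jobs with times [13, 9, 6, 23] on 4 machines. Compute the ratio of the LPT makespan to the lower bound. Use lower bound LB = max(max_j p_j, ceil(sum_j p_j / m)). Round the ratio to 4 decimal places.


LPT order: [23, 13, 9, 6]
Machine loads after assignment: [23, 13, 9, 6]
LPT makespan = 23
Lower bound = max(max_job, ceil(total/4)) = max(23, 13) = 23
Ratio = 23 / 23 = 1.0

1.0


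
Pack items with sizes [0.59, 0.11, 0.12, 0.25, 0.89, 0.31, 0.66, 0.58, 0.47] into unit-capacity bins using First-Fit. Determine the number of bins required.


Place items sequentially using First-Fit:
  Item 0.59 -> new Bin 1
  Item 0.11 -> Bin 1 (now 0.7)
  Item 0.12 -> Bin 1 (now 0.82)
  Item 0.25 -> new Bin 2
  Item 0.89 -> new Bin 3
  Item 0.31 -> Bin 2 (now 0.56)
  Item 0.66 -> new Bin 4
  Item 0.58 -> new Bin 5
  Item 0.47 -> new Bin 6
Total bins used = 6

6


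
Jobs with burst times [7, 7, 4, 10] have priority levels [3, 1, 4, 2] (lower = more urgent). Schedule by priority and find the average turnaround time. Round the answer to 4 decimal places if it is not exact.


Sort by priority (ascending = highest first):
Order: [(1, 7), (2, 10), (3, 7), (4, 4)]
Completion times:
  Priority 1, burst=7, C=7
  Priority 2, burst=10, C=17
  Priority 3, burst=7, C=24
  Priority 4, burst=4, C=28
Average turnaround = 76/4 = 19.0

19.0


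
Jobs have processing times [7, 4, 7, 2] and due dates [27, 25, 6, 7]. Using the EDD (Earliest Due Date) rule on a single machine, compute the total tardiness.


Sort by due date (EDD order): [(7, 6), (2, 7), (4, 25), (7, 27)]
Compute completion times and tardiness:
  Job 1: p=7, d=6, C=7, tardiness=max(0,7-6)=1
  Job 2: p=2, d=7, C=9, tardiness=max(0,9-7)=2
  Job 3: p=4, d=25, C=13, tardiness=max(0,13-25)=0
  Job 4: p=7, d=27, C=20, tardiness=max(0,20-27)=0
Total tardiness = 3

3


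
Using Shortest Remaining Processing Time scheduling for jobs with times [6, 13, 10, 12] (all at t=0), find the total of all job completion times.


Since all jobs arrive at t=0, SRPT equals SPT ordering.
SPT order: [6, 10, 12, 13]
Completion times:
  Job 1: p=6, C=6
  Job 2: p=10, C=16
  Job 3: p=12, C=28
  Job 4: p=13, C=41
Total completion time = 6 + 16 + 28 + 41 = 91

91


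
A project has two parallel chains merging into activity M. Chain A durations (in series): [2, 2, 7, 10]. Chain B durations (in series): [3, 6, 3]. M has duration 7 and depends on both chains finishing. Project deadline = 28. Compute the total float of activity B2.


Forward pass: ES(B2) = sum of predecessors on chain B = 3
EF = ES + duration = 3 + 6 = 9
Backward pass: LF(M) = deadline = 28; LS(M) = 28 - 7 = 21
LF(B2) = LS(M) - sum(successors on chain B) = 21 - 3 = 18
LS = LF - duration = 18 - 6 = 12
Total float = LS - ES = 12 - 3 = 9

9


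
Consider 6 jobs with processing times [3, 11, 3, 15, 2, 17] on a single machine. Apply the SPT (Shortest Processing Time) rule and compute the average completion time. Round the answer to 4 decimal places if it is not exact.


Sort jobs by processing time (SPT order): [2, 3, 3, 11, 15, 17]
Compute completion times sequentially:
  Job 1: processing = 2, completes at 2
  Job 2: processing = 3, completes at 5
  Job 3: processing = 3, completes at 8
  Job 4: processing = 11, completes at 19
  Job 5: processing = 15, completes at 34
  Job 6: processing = 17, completes at 51
Sum of completion times = 119
Average completion time = 119/6 = 19.8333

19.8333


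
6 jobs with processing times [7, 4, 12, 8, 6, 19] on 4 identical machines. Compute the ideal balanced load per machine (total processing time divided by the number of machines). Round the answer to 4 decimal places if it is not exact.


Total processing time = 7 + 4 + 12 + 8 + 6 + 19 = 56
Number of machines = 4
Ideal balanced load = 56 / 4 = 14.0

14.0


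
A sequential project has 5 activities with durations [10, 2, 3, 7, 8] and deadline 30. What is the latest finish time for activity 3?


LF(activity 3) = deadline - sum of successor durations
Successors: activities 4 through 5 with durations [7, 8]
Sum of successor durations = 15
LF = 30 - 15 = 15

15


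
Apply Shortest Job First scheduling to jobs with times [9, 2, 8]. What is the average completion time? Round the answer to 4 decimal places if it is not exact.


SJF order (ascending): [2, 8, 9]
Completion times:
  Job 1: burst=2, C=2
  Job 2: burst=8, C=10
  Job 3: burst=9, C=19
Average completion = 31/3 = 10.3333

10.3333


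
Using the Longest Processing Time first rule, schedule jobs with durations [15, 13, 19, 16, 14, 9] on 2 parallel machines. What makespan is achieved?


Sort jobs in decreasing order (LPT): [19, 16, 15, 14, 13, 9]
Assign each job to the least loaded machine:
  Machine 1: jobs [19, 14, 9], load = 42
  Machine 2: jobs [16, 15, 13], load = 44
Makespan = max load = 44

44


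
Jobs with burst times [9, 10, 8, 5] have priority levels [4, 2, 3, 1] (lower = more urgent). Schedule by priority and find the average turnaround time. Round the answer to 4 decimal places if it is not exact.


Sort by priority (ascending = highest first):
Order: [(1, 5), (2, 10), (3, 8), (4, 9)]
Completion times:
  Priority 1, burst=5, C=5
  Priority 2, burst=10, C=15
  Priority 3, burst=8, C=23
  Priority 4, burst=9, C=32
Average turnaround = 75/4 = 18.75

18.75


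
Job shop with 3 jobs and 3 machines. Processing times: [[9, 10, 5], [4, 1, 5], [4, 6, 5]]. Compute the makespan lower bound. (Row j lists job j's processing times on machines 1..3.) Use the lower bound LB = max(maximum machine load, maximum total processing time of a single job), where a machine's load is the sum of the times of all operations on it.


Machine loads:
  Machine 1: 9 + 4 + 4 = 17
  Machine 2: 10 + 1 + 6 = 17
  Machine 3: 5 + 5 + 5 = 15
Max machine load = 17
Job totals:
  Job 1: 24
  Job 2: 10
  Job 3: 15
Max job total = 24
Lower bound = max(17, 24) = 24

24


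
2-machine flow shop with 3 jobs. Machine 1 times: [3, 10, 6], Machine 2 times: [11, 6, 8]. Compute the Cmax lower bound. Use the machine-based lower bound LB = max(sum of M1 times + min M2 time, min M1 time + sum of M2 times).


LB1 = sum(M1 times) + min(M2 times) = 19 + 6 = 25
LB2 = min(M1 times) + sum(M2 times) = 3 + 25 = 28
Lower bound = max(LB1, LB2) = max(25, 28) = 28

28


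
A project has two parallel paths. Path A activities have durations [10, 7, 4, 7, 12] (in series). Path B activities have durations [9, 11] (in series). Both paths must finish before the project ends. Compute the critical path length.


Path A total = 10 + 7 + 4 + 7 + 12 = 40
Path B total = 9 + 11 = 20
Critical path = longest path = max(40, 20) = 40

40


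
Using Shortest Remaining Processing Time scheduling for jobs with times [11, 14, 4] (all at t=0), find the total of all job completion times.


Since all jobs arrive at t=0, SRPT equals SPT ordering.
SPT order: [4, 11, 14]
Completion times:
  Job 1: p=4, C=4
  Job 2: p=11, C=15
  Job 3: p=14, C=29
Total completion time = 4 + 15 + 29 = 48

48


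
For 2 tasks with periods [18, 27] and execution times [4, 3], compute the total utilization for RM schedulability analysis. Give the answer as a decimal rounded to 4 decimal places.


Compute individual utilizations (exact fractions):
  Task 1: C/T = 4/18 = 2/9 (approx. 0.2222)
  Task 2: C/T = 3/27 = 1/9 (approx. 0.1111)
Total utilization U = 2/9 + 1/9 = 1/3
Rounded to 4 decimal places: U = 0.3333
RM (Liu & Layland) bound for 2 tasks = 0.828427; compare with U = 1/3 (approx. 0.333333)
U <= bound, so schedulable by RM sufficient condition.

0.3333


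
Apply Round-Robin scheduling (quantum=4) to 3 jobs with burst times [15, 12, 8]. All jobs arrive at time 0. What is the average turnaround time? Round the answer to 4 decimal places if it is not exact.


Time quantum = 4
Execution trace:
  J1 runs 4 units, time = 4
  J2 runs 4 units, time = 8
  J3 runs 4 units, time = 12
  J1 runs 4 units, time = 16
  J2 runs 4 units, time = 20
  J3 runs 4 units, time = 24
  J1 runs 4 units, time = 28
  J2 runs 4 units, time = 32
  J1 runs 3 units, time = 35
Finish times: [35, 32, 24]
Average turnaround = 91/3 = 30.3333

30.3333


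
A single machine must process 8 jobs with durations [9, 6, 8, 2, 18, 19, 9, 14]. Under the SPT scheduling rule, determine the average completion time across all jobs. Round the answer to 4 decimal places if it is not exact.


Sort jobs by processing time (SPT order): [2, 6, 8, 9, 9, 14, 18, 19]
Compute completion times sequentially:
  Job 1: processing = 2, completes at 2
  Job 2: processing = 6, completes at 8
  Job 3: processing = 8, completes at 16
  Job 4: processing = 9, completes at 25
  Job 5: processing = 9, completes at 34
  Job 6: processing = 14, completes at 48
  Job 7: processing = 18, completes at 66
  Job 8: processing = 19, completes at 85
Sum of completion times = 284
Average completion time = 284/8 = 35.5

35.5


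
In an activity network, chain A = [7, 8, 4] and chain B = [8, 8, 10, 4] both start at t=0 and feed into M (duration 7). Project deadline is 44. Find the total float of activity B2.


Forward pass: ES(B2) = sum of predecessors on chain B = 8
EF = ES + duration = 8 + 8 = 16
Backward pass: LF(M) = deadline = 44; LS(M) = 44 - 7 = 37
LF(B2) = LS(M) - sum(successors on chain B) = 37 - 14 = 23
LS = LF - duration = 23 - 8 = 15
Total float = LS - ES = 15 - 8 = 7

7


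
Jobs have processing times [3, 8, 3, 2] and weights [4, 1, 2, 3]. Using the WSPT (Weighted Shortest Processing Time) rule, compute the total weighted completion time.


Compute p/w ratios and sort ascending (WSPT): [(2, 3), (3, 4), (3, 2), (8, 1)]
Compute weighted completion times:
  Job (p=2,w=3): C=2, w*C=3*2=6
  Job (p=3,w=4): C=5, w*C=4*5=20
  Job (p=3,w=2): C=8, w*C=2*8=16
  Job (p=8,w=1): C=16, w*C=1*16=16
Total weighted completion time = 58

58


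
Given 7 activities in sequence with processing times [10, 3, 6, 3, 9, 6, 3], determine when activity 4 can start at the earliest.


Activity 4 starts after activities 1 through 3 complete.
Predecessor durations: [10, 3, 6]
ES = 10 + 3 + 6 = 19

19


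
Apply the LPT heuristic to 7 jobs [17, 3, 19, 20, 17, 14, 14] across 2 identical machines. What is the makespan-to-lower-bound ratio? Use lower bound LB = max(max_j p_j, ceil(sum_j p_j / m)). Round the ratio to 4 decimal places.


LPT order: [20, 19, 17, 17, 14, 14, 3]
Machine loads after assignment: [51, 53]
LPT makespan = 53
Lower bound = max(max_job, ceil(total/2)) = max(20, 52) = 52
Ratio = 53 / 52 = 1.0192

1.0192


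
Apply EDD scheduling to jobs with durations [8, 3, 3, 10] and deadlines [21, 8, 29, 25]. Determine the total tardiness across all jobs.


Sort by due date (EDD order): [(3, 8), (8, 21), (10, 25), (3, 29)]
Compute completion times and tardiness:
  Job 1: p=3, d=8, C=3, tardiness=max(0,3-8)=0
  Job 2: p=8, d=21, C=11, tardiness=max(0,11-21)=0
  Job 3: p=10, d=25, C=21, tardiness=max(0,21-25)=0
  Job 4: p=3, d=29, C=24, tardiness=max(0,24-29)=0
Total tardiness = 0

0


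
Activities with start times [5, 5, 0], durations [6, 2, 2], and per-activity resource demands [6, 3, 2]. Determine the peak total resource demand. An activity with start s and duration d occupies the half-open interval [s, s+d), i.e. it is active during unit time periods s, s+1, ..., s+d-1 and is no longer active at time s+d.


Each activity i is active on [start_i, start_i + duration_i).
Compute total resource usage per time slot:
  t=0: active resources = [2], total = 2
  t=1: active resources = [2], total = 2
  t=2: active resources = [], total = 0
  t=3: active resources = [], total = 0
  t=4: active resources = [], total = 0
  t=5: active resources = [6, 3], total = 9
  t=6: active resources = [6, 3], total = 9
  t=7: active resources = [6], total = 6
  t=8: active resources = [6], total = 6
  t=9: active resources = [6], total = 6
  t=10: active resources = [6], total = 6
Peak resource demand = 9

9


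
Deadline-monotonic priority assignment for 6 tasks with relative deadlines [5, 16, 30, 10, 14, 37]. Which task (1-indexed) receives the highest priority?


Sort tasks by relative deadline (ascending):
  Task 1: deadline = 5
  Task 4: deadline = 10
  Task 5: deadline = 14
  Task 2: deadline = 16
  Task 3: deadline = 30
  Task 6: deadline = 37
Priority order (highest first): [1, 4, 5, 2, 3, 6]
Highest priority task = 1

1


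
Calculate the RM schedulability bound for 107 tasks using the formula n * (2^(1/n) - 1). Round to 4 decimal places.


Compute 2^(1/107) = 1.0064990387
Subtract 1: 1.0064990387 - 1 = 0.0064990387
Multiply by n: 107 * 0.0064990387 = 0.6953971409
Round to 4 dp: 0.6954

0.6954


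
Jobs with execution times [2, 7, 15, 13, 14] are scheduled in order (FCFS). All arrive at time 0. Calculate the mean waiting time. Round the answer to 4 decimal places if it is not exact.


FCFS order (as given): [2, 7, 15, 13, 14]
Waiting times:
  Job 1: wait = 0
  Job 2: wait = 2
  Job 3: wait = 9
  Job 4: wait = 24
  Job 5: wait = 37
Sum of waiting times = 72
Average waiting time = 72/5 = 14.4

14.4


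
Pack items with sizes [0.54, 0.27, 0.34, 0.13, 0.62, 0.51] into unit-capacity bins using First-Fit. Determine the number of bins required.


Place items sequentially using First-Fit:
  Item 0.54 -> new Bin 1
  Item 0.27 -> Bin 1 (now 0.81)
  Item 0.34 -> new Bin 2
  Item 0.13 -> Bin 1 (now 0.94)
  Item 0.62 -> Bin 2 (now 0.96)
  Item 0.51 -> new Bin 3
Total bins used = 3

3


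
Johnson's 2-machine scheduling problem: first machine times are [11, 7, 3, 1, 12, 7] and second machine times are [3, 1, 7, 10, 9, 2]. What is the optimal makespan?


Apply Johnson's rule:
  Group 1 (a <= b): [(4, 1, 10), (3, 3, 7)]
  Group 2 (a > b): [(5, 12, 9), (1, 11, 3), (6, 7, 2), (2, 7, 1)]
Optimal job order: [4, 3, 5, 1, 6, 2]
Schedule:
  Job 4: M1 done at 1, M2 done at 11
  Job 3: M1 done at 4, M2 done at 18
  Job 5: M1 done at 16, M2 done at 27
  Job 1: M1 done at 27, M2 done at 30
  Job 6: M1 done at 34, M2 done at 36
  Job 2: M1 done at 41, M2 done at 42
Makespan = 42

42


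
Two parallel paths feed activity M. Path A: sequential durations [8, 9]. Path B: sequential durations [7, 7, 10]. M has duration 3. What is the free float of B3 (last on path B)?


ES(B3) = sum of predecessors on chain B = 14
EF(B3) = ES + duration = 14 + 10 = 24
Successor of B3 is M. ES(M) = max(sum(A), sum(B)) = max(17, 24) = 24
Free float = ES(successor) - EF(current) = 24 - 24 = 0

0


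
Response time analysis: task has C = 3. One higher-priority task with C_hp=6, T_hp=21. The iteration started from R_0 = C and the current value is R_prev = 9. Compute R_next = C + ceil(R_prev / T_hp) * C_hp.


R_next = C + ceil(R_prev / T_hp) * C_hp
ceil(9 / 21) = ceil(0.4286) = 1
Interference = 1 * 6 = 6
R_next = 3 + 6 = 9
R_next = R_prev, so the iteration has converged (response time = 9).

9


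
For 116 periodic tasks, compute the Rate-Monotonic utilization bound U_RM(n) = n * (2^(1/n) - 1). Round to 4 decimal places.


Compute 2^(1/116) = 1.0059932951
Subtract 1: 1.0059932951 - 1 = 0.0059932951
Multiply by n: 116 * 0.0059932951 = 0.6952222316
Round to 4 dp: 0.6952

0.6952


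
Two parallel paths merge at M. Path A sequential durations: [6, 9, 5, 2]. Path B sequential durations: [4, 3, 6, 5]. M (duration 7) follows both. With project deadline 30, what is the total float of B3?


Forward pass: ES(B3) = sum of predecessors on chain B = 7
EF = ES + duration = 7 + 6 = 13
Backward pass: LF(M) = deadline = 30; LS(M) = 30 - 7 = 23
LF(B3) = LS(M) - sum(successors on chain B) = 23 - 5 = 18
LS = LF - duration = 18 - 6 = 12
Total float = LS - ES = 12 - 7 = 5

5


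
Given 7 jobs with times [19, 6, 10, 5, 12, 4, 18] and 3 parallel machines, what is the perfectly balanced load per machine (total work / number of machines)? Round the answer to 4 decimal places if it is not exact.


Total processing time = 19 + 6 + 10 + 5 + 12 + 4 + 18 = 74
Number of machines = 3
Ideal balanced load = 74 / 3 = 24.6667

24.6667


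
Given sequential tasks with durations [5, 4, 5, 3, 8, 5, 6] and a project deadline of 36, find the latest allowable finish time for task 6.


LF(activity 6) = deadline - sum of successor durations
Successors: activities 7 through 7 with durations [6]
Sum of successor durations = 6
LF = 36 - 6 = 30

30


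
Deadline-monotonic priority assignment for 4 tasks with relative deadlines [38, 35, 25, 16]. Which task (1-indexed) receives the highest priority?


Sort tasks by relative deadline (ascending):
  Task 4: deadline = 16
  Task 3: deadline = 25
  Task 2: deadline = 35
  Task 1: deadline = 38
Priority order (highest first): [4, 3, 2, 1]
Highest priority task = 4

4


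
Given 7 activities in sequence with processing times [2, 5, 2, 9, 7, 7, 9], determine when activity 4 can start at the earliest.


Activity 4 starts after activities 1 through 3 complete.
Predecessor durations: [2, 5, 2]
ES = 2 + 5 + 2 = 9

9


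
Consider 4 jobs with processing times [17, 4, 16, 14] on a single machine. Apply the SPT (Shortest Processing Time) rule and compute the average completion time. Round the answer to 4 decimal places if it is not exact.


Sort jobs by processing time (SPT order): [4, 14, 16, 17]
Compute completion times sequentially:
  Job 1: processing = 4, completes at 4
  Job 2: processing = 14, completes at 18
  Job 3: processing = 16, completes at 34
  Job 4: processing = 17, completes at 51
Sum of completion times = 107
Average completion time = 107/4 = 26.75

26.75


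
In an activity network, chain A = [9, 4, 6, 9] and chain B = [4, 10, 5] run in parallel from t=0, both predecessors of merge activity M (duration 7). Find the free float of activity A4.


ES(A4) = sum of predecessors on chain A = 19
EF(A4) = ES + duration = 19 + 9 = 28
Successor of A4 is M. ES(M) = max(sum(A), sum(B)) = max(28, 19) = 28
Free float = ES(successor) - EF(current) = 28 - 28 = 0

0


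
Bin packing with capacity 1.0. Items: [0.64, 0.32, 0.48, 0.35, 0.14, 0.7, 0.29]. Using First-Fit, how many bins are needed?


Place items sequentially using First-Fit:
  Item 0.64 -> new Bin 1
  Item 0.32 -> Bin 1 (now 0.96)
  Item 0.48 -> new Bin 2
  Item 0.35 -> Bin 2 (now 0.83)
  Item 0.14 -> Bin 2 (now 0.97)
  Item 0.7 -> new Bin 3
  Item 0.29 -> Bin 3 (now 0.99)
Total bins used = 3

3


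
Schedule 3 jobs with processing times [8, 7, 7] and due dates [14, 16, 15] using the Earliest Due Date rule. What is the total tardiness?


Sort by due date (EDD order): [(8, 14), (7, 15), (7, 16)]
Compute completion times and tardiness:
  Job 1: p=8, d=14, C=8, tardiness=max(0,8-14)=0
  Job 2: p=7, d=15, C=15, tardiness=max(0,15-15)=0
  Job 3: p=7, d=16, C=22, tardiness=max(0,22-16)=6
Total tardiness = 6

6


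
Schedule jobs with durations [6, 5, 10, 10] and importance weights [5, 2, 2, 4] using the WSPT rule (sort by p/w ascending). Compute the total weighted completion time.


Compute p/w ratios and sort ascending (WSPT): [(6, 5), (5, 2), (10, 4), (10, 2)]
Compute weighted completion times:
  Job (p=6,w=5): C=6, w*C=5*6=30
  Job (p=5,w=2): C=11, w*C=2*11=22
  Job (p=10,w=4): C=21, w*C=4*21=84
  Job (p=10,w=2): C=31, w*C=2*31=62
Total weighted completion time = 198

198


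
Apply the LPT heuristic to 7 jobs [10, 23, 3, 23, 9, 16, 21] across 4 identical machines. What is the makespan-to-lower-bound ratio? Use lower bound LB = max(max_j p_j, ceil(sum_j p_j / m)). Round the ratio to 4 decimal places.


LPT order: [23, 23, 21, 16, 10, 9, 3]
Machine loads after assignment: [26, 23, 30, 26]
LPT makespan = 30
Lower bound = max(max_job, ceil(total/4)) = max(23, 27) = 27
Ratio = 30 / 27 = 1.1111

1.1111


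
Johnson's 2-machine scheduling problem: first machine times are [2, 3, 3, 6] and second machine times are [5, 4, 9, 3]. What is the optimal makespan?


Apply Johnson's rule:
  Group 1 (a <= b): [(1, 2, 5), (2, 3, 4), (3, 3, 9)]
  Group 2 (a > b): [(4, 6, 3)]
Optimal job order: [1, 2, 3, 4]
Schedule:
  Job 1: M1 done at 2, M2 done at 7
  Job 2: M1 done at 5, M2 done at 11
  Job 3: M1 done at 8, M2 done at 20
  Job 4: M1 done at 14, M2 done at 23
Makespan = 23

23


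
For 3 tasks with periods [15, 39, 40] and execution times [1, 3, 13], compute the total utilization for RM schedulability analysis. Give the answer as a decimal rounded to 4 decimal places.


Compute individual utilizations (exact fractions):
  Task 1: C/T = 1/15 (approx. 0.0667)
  Task 2: C/T = 3/39 = 1/13 (approx. 0.0769)
  Task 3: C/T = 13/40 (approx. 0.325)
Total utilization U = 1/15 + 1/13 + 13/40 = 731/1560
Rounded to 4 decimal places: U = 0.4686
RM (Liu & Layland) bound for 3 tasks = 0.779763; compare with U = 731/1560 (approx. 0.468590)
U <= bound, so schedulable by RM sufficient condition.

0.4686


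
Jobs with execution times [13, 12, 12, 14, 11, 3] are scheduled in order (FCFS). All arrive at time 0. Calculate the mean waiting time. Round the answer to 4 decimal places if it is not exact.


FCFS order (as given): [13, 12, 12, 14, 11, 3]
Waiting times:
  Job 1: wait = 0
  Job 2: wait = 13
  Job 3: wait = 25
  Job 4: wait = 37
  Job 5: wait = 51
  Job 6: wait = 62
Sum of waiting times = 188
Average waiting time = 188/6 = 31.3333

31.3333


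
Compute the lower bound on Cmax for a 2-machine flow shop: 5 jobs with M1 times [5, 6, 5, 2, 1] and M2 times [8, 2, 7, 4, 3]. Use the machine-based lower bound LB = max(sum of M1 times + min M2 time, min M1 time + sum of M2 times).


LB1 = sum(M1 times) + min(M2 times) = 19 + 2 = 21
LB2 = min(M1 times) + sum(M2 times) = 1 + 24 = 25
Lower bound = max(LB1, LB2) = max(21, 25) = 25

25


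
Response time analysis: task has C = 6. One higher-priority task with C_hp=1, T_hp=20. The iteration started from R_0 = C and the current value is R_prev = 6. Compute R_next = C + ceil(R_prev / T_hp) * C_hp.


R_next = C + ceil(R_prev / T_hp) * C_hp
ceil(6 / 20) = ceil(0.3) = 1
Interference = 1 * 1 = 1
R_next = 6 + 1 = 7

7


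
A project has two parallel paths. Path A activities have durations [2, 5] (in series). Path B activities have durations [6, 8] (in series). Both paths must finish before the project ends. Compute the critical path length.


Path A total = 2 + 5 = 7
Path B total = 6 + 8 = 14
Critical path = longest path = max(7, 14) = 14

14


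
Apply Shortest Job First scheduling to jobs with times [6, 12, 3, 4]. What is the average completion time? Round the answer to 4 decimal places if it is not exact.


SJF order (ascending): [3, 4, 6, 12]
Completion times:
  Job 1: burst=3, C=3
  Job 2: burst=4, C=7
  Job 3: burst=6, C=13
  Job 4: burst=12, C=25
Average completion = 48/4 = 12.0

12.0


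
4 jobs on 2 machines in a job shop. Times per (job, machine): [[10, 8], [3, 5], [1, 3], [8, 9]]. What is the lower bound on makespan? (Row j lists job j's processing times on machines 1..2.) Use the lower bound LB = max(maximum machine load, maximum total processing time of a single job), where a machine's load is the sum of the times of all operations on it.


Machine loads:
  Machine 1: 10 + 3 + 1 + 8 = 22
  Machine 2: 8 + 5 + 3 + 9 = 25
Max machine load = 25
Job totals:
  Job 1: 18
  Job 2: 8
  Job 3: 4
  Job 4: 17
Max job total = 18
Lower bound = max(25, 18) = 25

25


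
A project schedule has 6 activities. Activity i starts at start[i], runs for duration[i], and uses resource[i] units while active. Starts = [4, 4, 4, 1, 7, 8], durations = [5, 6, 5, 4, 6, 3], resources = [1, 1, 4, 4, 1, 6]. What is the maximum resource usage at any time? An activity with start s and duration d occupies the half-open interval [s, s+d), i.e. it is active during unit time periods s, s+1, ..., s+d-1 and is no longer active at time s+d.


Each activity i is active on [start_i, start_i + duration_i).
Compute total resource usage per time slot:
  t=0: active resources = [], total = 0
  t=1: active resources = [4], total = 4
  t=2: active resources = [4], total = 4
  t=3: active resources = [4], total = 4
  t=4: active resources = [1, 1, 4, 4], total = 10
  t=5: active resources = [1, 1, 4], total = 6
  t=6: active resources = [1, 1, 4], total = 6
  t=7: active resources = [1, 1, 4, 1], total = 7
  t=8: active resources = [1, 1, 4, 1, 6], total = 13
  t=9: active resources = [1, 1, 6], total = 8
  t=10: active resources = [1, 6], total = 7
  t=11: active resources = [1], total = 1
  t=12: active resources = [1], total = 1
Peak resource demand = 13

13


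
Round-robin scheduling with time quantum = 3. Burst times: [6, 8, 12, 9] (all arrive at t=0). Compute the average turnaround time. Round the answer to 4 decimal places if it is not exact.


Time quantum = 3
Execution trace:
  J1 runs 3 units, time = 3
  J2 runs 3 units, time = 6
  J3 runs 3 units, time = 9
  J4 runs 3 units, time = 12
  J1 runs 3 units, time = 15
  J2 runs 3 units, time = 18
  J3 runs 3 units, time = 21
  J4 runs 3 units, time = 24
  J2 runs 2 units, time = 26
  J3 runs 3 units, time = 29
  J4 runs 3 units, time = 32
  J3 runs 3 units, time = 35
Finish times: [15, 26, 35, 32]
Average turnaround = 108/4 = 27.0

27.0


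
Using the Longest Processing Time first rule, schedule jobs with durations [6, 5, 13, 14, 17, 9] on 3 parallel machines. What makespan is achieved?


Sort jobs in decreasing order (LPT): [17, 14, 13, 9, 6, 5]
Assign each job to the least loaded machine:
  Machine 1: jobs [17, 5], load = 22
  Machine 2: jobs [14, 6], load = 20
  Machine 3: jobs [13, 9], load = 22
Makespan = max load = 22

22


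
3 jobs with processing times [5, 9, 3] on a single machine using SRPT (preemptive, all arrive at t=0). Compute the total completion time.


Since all jobs arrive at t=0, SRPT equals SPT ordering.
SPT order: [3, 5, 9]
Completion times:
  Job 1: p=3, C=3
  Job 2: p=5, C=8
  Job 3: p=9, C=17
Total completion time = 3 + 8 + 17 = 28

28


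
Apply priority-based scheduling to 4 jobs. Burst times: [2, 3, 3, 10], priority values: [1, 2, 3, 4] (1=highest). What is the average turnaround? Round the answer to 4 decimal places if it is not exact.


Sort by priority (ascending = highest first):
Order: [(1, 2), (2, 3), (3, 3), (4, 10)]
Completion times:
  Priority 1, burst=2, C=2
  Priority 2, burst=3, C=5
  Priority 3, burst=3, C=8
  Priority 4, burst=10, C=18
Average turnaround = 33/4 = 8.25

8.25


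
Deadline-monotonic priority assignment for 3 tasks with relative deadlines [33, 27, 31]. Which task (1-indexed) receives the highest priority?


Sort tasks by relative deadline (ascending):
  Task 2: deadline = 27
  Task 3: deadline = 31
  Task 1: deadline = 33
Priority order (highest first): [2, 3, 1]
Highest priority task = 2

2


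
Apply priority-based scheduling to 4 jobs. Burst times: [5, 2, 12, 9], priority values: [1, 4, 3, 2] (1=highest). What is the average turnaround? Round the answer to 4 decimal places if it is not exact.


Sort by priority (ascending = highest first):
Order: [(1, 5), (2, 9), (3, 12), (4, 2)]
Completion times:
  Priority 1, burst=5, C=5
  Priority 2, burst=9, C=14
  Priority 3, burst=12, C=26
  Priority 4, burst=2, C=28
Average turnaround = 73/4 = 18.25

18.25


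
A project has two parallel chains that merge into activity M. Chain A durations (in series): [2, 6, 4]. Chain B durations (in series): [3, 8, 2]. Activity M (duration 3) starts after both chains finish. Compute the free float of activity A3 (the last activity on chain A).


ES(A3) = sum of predecessors on chain A = 8
EF(A3) = ES + duration = 8 + 4 = 12
Successor of A3 is M. ES(M) = max(sum(A), sum(B)) = max(12, 13) = 13
Free float = ES(successor) - EF(current) = 13 - 12 = 1

1


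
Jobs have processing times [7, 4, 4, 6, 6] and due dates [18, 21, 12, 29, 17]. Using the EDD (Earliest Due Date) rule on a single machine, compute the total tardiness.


Sort by due date (EDD order): [(4, 12), (6, 17), (7, 18), (4, 21), (6, 29)]
Compute completion times and tardiness:
  Job 1: p=4, d=12, C=4, tardiness=max(0,4-12)=0
  Job 2: p=6, d=17, C=10, tardiness=max(0,10-17)=0
  Job 3: p=7, d=18, C=17, tardiness=max(0,17-18)=0
  Job 4: p=4, d=21, C=21, tardiness=max(0,21-21)=0
  Job 5: p=6, d=29, C=27, tardiness=max(0,27-29)=0
Total tardiness = 0

0


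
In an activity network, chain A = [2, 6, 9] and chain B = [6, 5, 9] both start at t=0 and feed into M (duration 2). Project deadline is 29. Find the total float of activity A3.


Forward pass: ES(A3) = sum of predecessors on chain A = 8
EF = ES + duration = 8 + 9 = 17
Backward pass: LF(M) = deadline = 29; LS(M) = 29 - 2 = 27
LF(A3) = LS(M) - sum(successors on chain A) = 27 - 0 = 27
LS = LF - duration = 27 - 9 = 18
Total float = LS - ES = 18 - 8 = 10

10


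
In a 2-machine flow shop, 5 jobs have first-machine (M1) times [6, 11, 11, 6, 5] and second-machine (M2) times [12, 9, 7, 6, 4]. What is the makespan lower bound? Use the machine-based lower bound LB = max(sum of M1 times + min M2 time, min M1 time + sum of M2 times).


LB1 = sum(M1 times) + min(M2 times) = 39 + 4 = 43
LB2 = min(M1 times) + sum(M2 times) = 5 + 38 = 43
Lower bound = max(LB1, LB2) = max(43, 43) = 43

43


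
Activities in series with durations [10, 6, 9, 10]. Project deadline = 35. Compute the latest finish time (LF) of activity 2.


LF(activity 2) = deadline - sum of successor durations
Successors: activities 3 through 4 with durations [9, 10]
Sum of successor durations = 19
LF = 35 - 19 = 16

16


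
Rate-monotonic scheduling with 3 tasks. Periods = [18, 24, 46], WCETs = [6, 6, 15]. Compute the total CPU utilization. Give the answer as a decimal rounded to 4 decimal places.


Compute individual utilizations (exact fractions):
  Task 1: C/T = 6/18 = 1/3 (approx. 0.3333)
  Task 2: C/T = 6/24 = 1/4 (approx. 0.25)
  Task 3: C/T = 15/46 (approx. 0.3261)
Total utilization U = 1/3 + 1/4 + 15/46 = 251/276
Rounded to 4 decimal places: U = 0.9094
RM (Liu & Layland) bound for 3 tasks = 0.779763; compare with U = 251/276 (approx. 0.909420)
bound < U <= 1, so the RM sufficient condition is not met (inconclusive; an exact test such as response-time analysis is needed).

0.9094


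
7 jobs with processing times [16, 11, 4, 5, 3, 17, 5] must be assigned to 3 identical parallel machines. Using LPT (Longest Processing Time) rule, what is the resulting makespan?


Sort jobs in decreasing order (LPT): [17, 16, 11, 5, 5, 4, 3]
Assign each job to the least loaded machine:
  Machine 1: jobs [17, 3], load = 20
  Machine 2: jobs [16, 5], load = 21
  Machine 3: jobs [11, 5, 4], load = 20
Makespan = max load = 21

21


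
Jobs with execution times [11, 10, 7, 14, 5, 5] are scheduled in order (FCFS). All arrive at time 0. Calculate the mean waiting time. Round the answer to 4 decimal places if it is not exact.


FCFS order (as given): [11, 10, 7, 14, 5, 5]
Waiting times:
  Job 1: wait = 0
  Job 2: wait = 11
  Job 3: wait = 21
  Job 4: wait = 28
  Job 5: wait = 42
  Job 6: wait = 47
Sum of waiting times = 149
Average waiting time = 149/6 = 24.8333

24.8333


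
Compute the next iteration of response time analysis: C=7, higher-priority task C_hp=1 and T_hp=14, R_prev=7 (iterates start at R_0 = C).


R_next = C + ceil(R_prev / T_hp) * C_hp
ceil(7 / 14) = ceil(0.5) = 1
Interference = 1 * 1 = 1
R_next = 7 + 1 = 8

8


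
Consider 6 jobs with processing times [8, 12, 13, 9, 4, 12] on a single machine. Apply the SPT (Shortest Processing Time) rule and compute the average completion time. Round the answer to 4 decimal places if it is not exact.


Sort jobs by processing time (SPT order): [4, 8, 9, 12, 12, 13]
Compute completion times sequentially:
  Job 1: processing = 4, completes at 4
  Job 2: processing = 8, completes at 12
  Job 3: processing = 9, completes at 21
  Job 4: processing = 12, completes at 33
  Job 5: processing = 12, completes at 45
  Job 6: processing = 13, completes at 58
Sum of completion times = 173
Average completion time = 173/6 = 28.8333

28.8333


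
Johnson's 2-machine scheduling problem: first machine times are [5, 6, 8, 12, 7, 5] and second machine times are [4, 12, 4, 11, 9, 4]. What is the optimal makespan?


Apply Johnson's rule:
  Group 1 (a <= b): [(2, 6, 12), (5, 7, 9)]
  Group 2 (a > b): [(4, 12, 11), (1, 5, 4), (3, 8, 4), (6, 5, 4)]
Optimal job order: [2, 5, 4, 1, 3, 6]
Schedule:
  Job 2: M1 done at 6, M2 done at 18
  Job 5: M1 done at 13, M2 done at 27
  Job 4: M1 done at 25, M2 done at 38
  Job 1: M1 done at 30, M2 done at 42
  Job 3: M1 done at 38, M2 done at 46
  Job 6: M1 done at 43, M2 done at 50
Makespan = 50

50
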